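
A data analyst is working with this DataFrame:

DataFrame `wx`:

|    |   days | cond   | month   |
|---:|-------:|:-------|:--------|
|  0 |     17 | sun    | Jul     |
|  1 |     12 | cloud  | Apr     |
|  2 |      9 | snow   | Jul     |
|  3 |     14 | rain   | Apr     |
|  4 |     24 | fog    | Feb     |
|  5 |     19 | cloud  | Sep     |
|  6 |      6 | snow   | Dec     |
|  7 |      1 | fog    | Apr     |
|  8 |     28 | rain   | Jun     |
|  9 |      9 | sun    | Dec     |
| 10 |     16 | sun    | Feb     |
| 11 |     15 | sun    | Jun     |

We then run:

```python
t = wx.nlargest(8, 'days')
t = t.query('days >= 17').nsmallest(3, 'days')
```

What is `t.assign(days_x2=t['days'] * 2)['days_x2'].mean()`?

40.0

take 8 rows with largest days:
    days   cond month
8     28   rain   Jun
4     24    fog   Feb
5     19  cloud   Sep
0     17    sun   Jul
10    16    sun   Feb
11    15    sun   Jun
3     14   rain   Apr
1     12  cloud   Apr
filter rows where days >= 17:
   days   cond month
8    28   rain   Jun
4    24    fog   Feb
5    19  cloud   Sep
0    17    sun   Jul
take 3 rows with smallest days:
   days   cond month
0    17    sun   Jul
5    19  cloud   Sep
4    24    fog   Feb
add column days_x2 = t['days'] * 2:
   days   cond month  days_x2
0    17    sun   Jul       34
5    19  cloud   Sep       38
4    24    fog   Feb       48
mean of column 'days_x2' → 40.0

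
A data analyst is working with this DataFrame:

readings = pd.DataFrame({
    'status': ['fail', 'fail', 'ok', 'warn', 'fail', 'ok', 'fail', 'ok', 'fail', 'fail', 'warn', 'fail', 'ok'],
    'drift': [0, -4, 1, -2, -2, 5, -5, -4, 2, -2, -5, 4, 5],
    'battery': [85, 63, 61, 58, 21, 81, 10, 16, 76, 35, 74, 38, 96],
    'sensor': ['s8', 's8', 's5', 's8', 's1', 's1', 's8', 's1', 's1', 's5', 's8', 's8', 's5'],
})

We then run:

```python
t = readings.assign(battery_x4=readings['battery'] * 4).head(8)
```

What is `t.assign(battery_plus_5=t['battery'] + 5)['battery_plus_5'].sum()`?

add column battery_x4 = readings['battery'] * 4:
   status  drift  battery sensor  battery_x4
0    fail      0       85     s8         340
1    fail     -4       63     s8         252
2      ok      1       61     s5         244
3    warn     -2       58     s8         232
4    fail     -2       21     s1          84
5      ok      5       81     s1         324
6    fail     -5       10     s8          40
7      ok     -4       16     s1          64
8    fail      2       76     s1         304
9    fail     -2       35     s5         140
10   warn     -5       74     s8         296
11   fail      4       38     s8         152
12     ok      5       96     s5         384
take first 8 rows:
  status  drift  battery sensor  battery_x4
0   fail      0       85     s8         340
1   fail     -4       63     s8         252
2     ok      1       61     s5         244
3   warn     -2       58     s8         232
4   fail     -2       21     s1          84
5     ok      5       81     s1         324
6   fail     -5       10     s8          40
7     ok     -4       16     s1          64
add column battery_plus_5 = t['battery'] + 5:
  status  drift  battery sensor  battery_x4  battery_plus_5
0   fail      0       85     s8         340              90
1   fail     -4       63     s8         252              68
2     ok      1       61     s5         244              66
3   warn     -2       58     s8         232              63
4   fail     -2       21     s1          84              26
5     ok      5       81     s1         324              86
6   fail     -5       10     s8          40              15
7     ok     -4       16     s1          64              21

435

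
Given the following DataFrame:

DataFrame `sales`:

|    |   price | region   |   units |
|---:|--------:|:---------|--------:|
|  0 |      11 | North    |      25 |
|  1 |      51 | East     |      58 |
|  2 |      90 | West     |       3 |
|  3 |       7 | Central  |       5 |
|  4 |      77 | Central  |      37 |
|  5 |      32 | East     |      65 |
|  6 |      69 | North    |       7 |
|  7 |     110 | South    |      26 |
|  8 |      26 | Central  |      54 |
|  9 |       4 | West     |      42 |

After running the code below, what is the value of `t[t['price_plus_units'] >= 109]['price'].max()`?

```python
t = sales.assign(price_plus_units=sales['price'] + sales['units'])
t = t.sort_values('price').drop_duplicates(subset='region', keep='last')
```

add column price_plus_units = sales['price'] + sales['units']:
   price   region  units  price_plus_units
0     11    North     25                36
1     51     East     58               109
2     90     West      3                93
3      7  Central      5                12
4     77  Central     37               114
5     32     East     65                97
6     69    North      7                76
7    110    South     26               136
8     26  Central     54                80
9      4     West     42                46
sort by price:
   price   region  units  price_plus_units
9      4     West     42                46
3      7  Central      5                12
0     11    North     25                36
8     26  Central     54                80
5     32     East     65                97
1     51     East     58               109
6     69    North      7                76
4     77  Central     37               114
2     90     West      3                93
7    110    South     26               136
drop duplicate region (keep=last):
   price   region  units  price_plus_units
1     51     East     58               109
6     69    North      7                76
4     77  Central     37               114
2     90     West      3                93
7    110    South     26               136
filter rows where price_plus_units >= 109:
   price   region  units  price_plus_units
1     51     East     58               109
4     77  Central     37               114
7    110    South     26               136
Hence 110.

110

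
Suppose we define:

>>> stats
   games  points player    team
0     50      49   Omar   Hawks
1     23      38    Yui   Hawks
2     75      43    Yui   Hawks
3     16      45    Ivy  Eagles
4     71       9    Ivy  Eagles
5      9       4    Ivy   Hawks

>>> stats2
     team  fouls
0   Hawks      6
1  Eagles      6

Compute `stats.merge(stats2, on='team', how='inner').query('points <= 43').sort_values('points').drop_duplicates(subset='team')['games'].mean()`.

merge on 'team' (how='inner') → 6 rows:
   games  points player    team  fouls
0     50      49   Omar   Hawks      6
1     23      38    Yui   Hawks      6
2     75      43    Yui   Hawks      6
3     16      45    Ivy  Eagles      6
4     71       9    Ivy  Eagles      6
5      9       4    Ivy   Hawks      6
filter rows where points <= 43:
   games  points player    team  fouls
1     23      38    Yui   Hawks      6
2     75      43    Yui   Hawks      6
4     71       9    Ivy  Eagles      6
5      9       4    Ivy   Hawks      6
sort by points:
   games  points player    team  fouls
5      9       4    Ivy   Hawks      6
4     71       9    Ivy  Eagles      6
1     23      38    Yui   Hawks      6
2     75      43    Yui   Hawks      6
drop duplicate team (keep=first):
   games  points player    team  fouls
5      9       4    Ivy   Hawks      6
4     71       9    Ivy  Eagles      6

40.0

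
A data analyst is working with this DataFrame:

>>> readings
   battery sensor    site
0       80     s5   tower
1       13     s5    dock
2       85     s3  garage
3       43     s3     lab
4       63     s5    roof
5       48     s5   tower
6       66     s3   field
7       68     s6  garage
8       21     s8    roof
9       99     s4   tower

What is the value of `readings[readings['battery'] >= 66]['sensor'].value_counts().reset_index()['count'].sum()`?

5

filter rows where battery >= 66:
   battery sensor    site
0       80     s5   tower
2       85     s3  garage
6       66     s3   field
7       68     s6  garage
9       99     s4   tower
value_counts of sensor:
sensor
s3    2
s5    1
s6    1
s4    1
Name: count, dtype: int64
reset_index():
  sensor  count
0     s3      2
1     s5      1
2     s6      1
3     s4      1
Then the sum of column 'count': 5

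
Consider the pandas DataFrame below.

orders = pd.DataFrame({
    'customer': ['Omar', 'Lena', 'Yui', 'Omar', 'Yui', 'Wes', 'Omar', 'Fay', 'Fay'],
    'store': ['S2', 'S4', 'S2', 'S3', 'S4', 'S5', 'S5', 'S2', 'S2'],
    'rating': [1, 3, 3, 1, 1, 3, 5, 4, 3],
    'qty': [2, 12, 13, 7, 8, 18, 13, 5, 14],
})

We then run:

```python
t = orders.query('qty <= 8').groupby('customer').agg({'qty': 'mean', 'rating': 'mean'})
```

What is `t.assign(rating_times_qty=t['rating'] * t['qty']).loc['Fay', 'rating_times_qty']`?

filter rows where qty <= 8:
  customer store  rating  qty
0     Omar    S2       1    2
3     Omar    S3       1    7
4      Yui    S4       1    8
7      Fay    S2       4    5
group by customer: mean(qty), mean(rating):
          qty  rating
customer             
Fay       5.0     4.0
Omar      4.5     1.0
Yui       8.0     1.0
add column rating_times_qty = t['rating'] * t['qty']:
          qty  rating  rating_times_qty
customer                               
Fay       5.0     4.0              20.0
Omar      4.5     1.0               4.5
Yui       8.0     1.0               8.0
So loc['Fay', 'rating_times_qty'] = 20.0.

20.0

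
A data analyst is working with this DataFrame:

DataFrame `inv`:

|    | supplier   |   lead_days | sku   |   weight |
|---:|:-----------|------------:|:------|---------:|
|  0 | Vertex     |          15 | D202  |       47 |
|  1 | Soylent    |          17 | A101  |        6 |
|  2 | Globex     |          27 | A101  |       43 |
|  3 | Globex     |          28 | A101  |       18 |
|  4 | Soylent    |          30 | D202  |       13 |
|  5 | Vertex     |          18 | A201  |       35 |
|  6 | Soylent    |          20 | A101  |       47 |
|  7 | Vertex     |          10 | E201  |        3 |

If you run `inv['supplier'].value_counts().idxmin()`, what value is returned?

Globex

value_counts of supplier:
supplier
Vertex     3
Soylent    3
Globex     2
Name: count, dtype: int64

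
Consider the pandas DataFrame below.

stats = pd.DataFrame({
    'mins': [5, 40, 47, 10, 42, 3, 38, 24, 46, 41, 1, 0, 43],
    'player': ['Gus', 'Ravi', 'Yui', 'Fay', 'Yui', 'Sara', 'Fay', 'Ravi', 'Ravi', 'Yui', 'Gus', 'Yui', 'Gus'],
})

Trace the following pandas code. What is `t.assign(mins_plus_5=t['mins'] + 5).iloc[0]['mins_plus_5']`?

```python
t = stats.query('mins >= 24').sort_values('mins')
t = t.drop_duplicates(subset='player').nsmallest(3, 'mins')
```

29

filter rows where mins >= 24:
    mins player
1     40   Ravi
2     47    Yui
4     42    Yui
6     38    Fay
7     24   Ravi
8     46   Ravi
9     41    Yui
12    43    Gus
sort by mins:
    mins player
7     24   Ravi
6     38    Fay
1     40   Ravi
9     41    Yui
4     42    Yui
12    43    Gus
8     46   Ravi
2     47    Yui
drop duplicate player (keep=first):
    mins player
7     24   Ravi
6     38    Fay
9     41    Yui
12    43    Gus
take 3 rows with smallest mins:
   mins player
7    24   Ravi
6    38    Fay
9    41    Yui
add column mins_plus_5 = t['mins'] + 5:
   mins player  mins_plus_5
7    24   Ravi           29
6    38    Fay           43
9    41    Yui           46
The value at position 0, column 'mins_plus_5' is 29.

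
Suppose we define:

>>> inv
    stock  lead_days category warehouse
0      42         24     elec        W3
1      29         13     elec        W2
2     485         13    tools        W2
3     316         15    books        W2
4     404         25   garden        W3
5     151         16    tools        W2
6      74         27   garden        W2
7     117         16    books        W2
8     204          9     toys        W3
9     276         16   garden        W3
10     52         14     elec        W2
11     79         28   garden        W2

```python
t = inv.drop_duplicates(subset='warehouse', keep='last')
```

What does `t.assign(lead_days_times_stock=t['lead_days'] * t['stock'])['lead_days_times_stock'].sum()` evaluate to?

drop duplicate warehouse (keep=last):
    stock  lead_days category warehouse
9     276         16   garden        W3
11     79         28   garden        W2
add column lead_days_times_stock = t['lead_days'] * t['stock']:
    stock  lead_days category warehouse  lead_days_times_stock
9     276         16   garden        W3                   4416
11     79         28   garden        W2                   2212
Taking the sum of column 'lead_days_times_stock' gives 6628.

6628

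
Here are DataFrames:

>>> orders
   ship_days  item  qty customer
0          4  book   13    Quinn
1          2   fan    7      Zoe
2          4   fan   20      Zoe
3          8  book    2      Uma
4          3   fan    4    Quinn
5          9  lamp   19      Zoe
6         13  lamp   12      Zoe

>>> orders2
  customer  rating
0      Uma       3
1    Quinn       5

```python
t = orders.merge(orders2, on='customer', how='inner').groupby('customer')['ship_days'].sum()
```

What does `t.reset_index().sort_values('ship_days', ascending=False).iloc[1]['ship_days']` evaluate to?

7

merge on 'customer' (how='inner') → 3 rows:
   ship_days  item  qty customer  rating
0          4  book   13    Quinn       5
1          8  book    2      Uma       3
2          3   fan    4    Quinn       5
group by customer, sum of ship_days:
customer
Quinn    7
Uma      8
Name: ship_days, dtype: int64
reset_index():
  customer  ship_days
0    Quinn          7
1      Uma          8
sort by ship_days descending:
  customer  ship_days
1      Uma          8
0    Quinn          7
Hence 7.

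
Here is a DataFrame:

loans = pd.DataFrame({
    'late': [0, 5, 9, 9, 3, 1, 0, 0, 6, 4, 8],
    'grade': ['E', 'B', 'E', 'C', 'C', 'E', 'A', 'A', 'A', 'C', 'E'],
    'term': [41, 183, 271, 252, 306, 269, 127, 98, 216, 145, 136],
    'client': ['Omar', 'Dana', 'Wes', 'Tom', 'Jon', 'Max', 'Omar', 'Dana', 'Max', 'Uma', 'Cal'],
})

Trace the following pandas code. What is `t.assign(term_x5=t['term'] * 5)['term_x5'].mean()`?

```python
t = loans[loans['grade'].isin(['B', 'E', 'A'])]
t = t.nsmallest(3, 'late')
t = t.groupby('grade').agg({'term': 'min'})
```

filter rows where grade in ['B', 'E', 'A']:
    late grade  term client
0      0     E    41   Omar
1      5     B   183   Dana
2      9     E   271    Wes
5      1     E   269    Max
6      0     A   127   Omar
7      0     A    98   Dana
8      6     A   216    Max
10     8     E   136    Cal
take 3 rows with smallest late:
   late grade  term client
0     0     E    41   Omar
6     0     A   127   Omar
7     0     A    98   Dana
group by grade, min of term:
       term
grade      
A        98
E        41
add column term_x5 = t['term'] * 5:
       term  term_x5
grade               
A        98      490
E        41      205
The mean of column 'term_x5' is 347.5.

347.5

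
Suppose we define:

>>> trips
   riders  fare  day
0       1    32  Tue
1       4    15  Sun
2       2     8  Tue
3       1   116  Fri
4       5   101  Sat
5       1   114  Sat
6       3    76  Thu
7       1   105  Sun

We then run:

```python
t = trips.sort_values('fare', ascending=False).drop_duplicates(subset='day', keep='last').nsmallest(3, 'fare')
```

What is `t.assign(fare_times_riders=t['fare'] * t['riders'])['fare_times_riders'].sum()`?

sort by fare descending:
   riders  fare  day
3       1   116  Fri
5       1   114  Sat
7       1   105  Sun
4       5   101  Sat
6       3    76  Thu
0       1    32  Tue
1       4    15  Sun
2       2     8  Tue
drop duplicate day (keep=last):
   riders  fare  day
3       1   116  Fri
4       5   101  Sat
6       3    76  Thu
1       4    15  Sun
2       2     8  Tue
take 3 rows with smallest fare:
   riders  fare  day
2       2     8  Tue
1       4    15  Sun
6       3    76  Thu
add column fare_times_riders = t['fare'] * t['riders']:
   riders  fare  day  fare_times_riders
2       2     8  Tue                 16
1       4    15  Sun                 60
6       3    76  Thu                228

304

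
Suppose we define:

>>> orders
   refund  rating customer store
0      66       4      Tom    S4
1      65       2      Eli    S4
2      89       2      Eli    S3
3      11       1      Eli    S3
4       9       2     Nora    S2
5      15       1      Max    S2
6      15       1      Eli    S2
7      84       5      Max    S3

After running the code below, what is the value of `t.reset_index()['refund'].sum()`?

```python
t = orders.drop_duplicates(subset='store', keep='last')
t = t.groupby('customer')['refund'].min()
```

drop duplicate store (keep=last):
   refund  rating customer store
1      65       2      Eli    S4
6      15       1      Eli    S2
7      84       5      Max    S3
group by customer, min of refund:
customer
Eli    15
Max    84
Name: refund, dtype: int64
reset_index():
  customer  refund
0      Eli      15
1      Max      84
So sum() = 99.

99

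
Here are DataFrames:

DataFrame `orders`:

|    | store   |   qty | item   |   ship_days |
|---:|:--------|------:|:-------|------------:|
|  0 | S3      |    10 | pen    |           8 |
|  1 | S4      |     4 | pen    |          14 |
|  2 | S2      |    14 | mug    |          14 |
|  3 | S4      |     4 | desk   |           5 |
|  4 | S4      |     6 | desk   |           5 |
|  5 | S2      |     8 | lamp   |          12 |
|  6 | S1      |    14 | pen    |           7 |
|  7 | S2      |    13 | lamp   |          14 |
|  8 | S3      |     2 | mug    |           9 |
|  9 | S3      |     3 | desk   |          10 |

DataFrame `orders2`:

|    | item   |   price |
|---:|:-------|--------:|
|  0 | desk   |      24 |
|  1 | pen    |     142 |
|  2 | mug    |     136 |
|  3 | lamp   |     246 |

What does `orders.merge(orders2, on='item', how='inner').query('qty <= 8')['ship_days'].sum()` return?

55

merge on 'item' (how='inner') → 10 rows:
  store  qty  item  ship_days  price
0    S3   10   pen          8    142
1    S4    4   pen         14    142
2    S2   14   mug         14    136
3    S4    4  desk          5     24
4    S4    6  desk          5     24
5    S2    8  lamp         12    246
6    S1   14   pen          7    142
7    S2   13  lamp         14    246
8    S3    2   mug          9    136
9    S3    3  desk         10     24
filter rows where qty <= 8:
  store  qty  item  ship_days  price
1    S4    4   pen         14    142
3    S4    4  desk          5     24
4    S4    6  desk          5     24
5    S2    8  lamp         12    246
8    S3    2   mug          9    136
9    S3    3  desk         10     24
The sum of column 'ship_days' is 55.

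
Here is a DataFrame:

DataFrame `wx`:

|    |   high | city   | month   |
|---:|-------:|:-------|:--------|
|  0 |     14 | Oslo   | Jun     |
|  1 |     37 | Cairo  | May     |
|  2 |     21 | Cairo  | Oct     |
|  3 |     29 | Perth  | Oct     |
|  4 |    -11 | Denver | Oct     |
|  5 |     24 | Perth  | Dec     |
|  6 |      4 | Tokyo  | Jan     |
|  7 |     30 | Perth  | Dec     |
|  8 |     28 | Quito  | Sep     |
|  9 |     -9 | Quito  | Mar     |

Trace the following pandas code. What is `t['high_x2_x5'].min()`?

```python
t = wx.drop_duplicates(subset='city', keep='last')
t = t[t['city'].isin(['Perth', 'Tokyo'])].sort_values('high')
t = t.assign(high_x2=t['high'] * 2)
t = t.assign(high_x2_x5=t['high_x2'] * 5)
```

drop duplicate city (keep=last):
   high    city month
0    14    Oslo   Jun
2    21   Cairo   Oct
4   -11  Denver   Oct
6     4   Tokyo   Jan
7    30   Perth   Dec
9    -9   Quito   Mar
filter rows where city in ['Perth', 'Tokyo']:
   high   city month
6     4  Tokyo   Jan
7    30  Perth   Dec
sort by high:
   high   city month
6     4  Tokyo   Jan
7    30  Perth   Dec
add column high_x2 = t['high'] * 2:
   high   city month  high_x2
6     4  Tokyo   Jan        8
7    30  Perth   Dec       60
add column high_x2_x5 = t['high_x2'] * 5:
   high   city month  high_x2  high_x2_x5
6     4  Tokyo   Jan        8          40
7    30  Perth   Dec       60         300
Then the min of column 'high_x2_x5': 40

40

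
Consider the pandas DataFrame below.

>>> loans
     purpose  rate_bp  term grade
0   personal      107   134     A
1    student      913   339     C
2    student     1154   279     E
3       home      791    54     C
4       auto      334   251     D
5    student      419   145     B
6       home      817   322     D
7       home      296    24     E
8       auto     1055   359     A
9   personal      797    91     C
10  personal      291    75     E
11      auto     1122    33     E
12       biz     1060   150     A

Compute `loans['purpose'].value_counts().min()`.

value_counts of purpose:
purpose
personal    3
student     3
home        3
auto        3
biz         1
Name: count, dtype: int64

1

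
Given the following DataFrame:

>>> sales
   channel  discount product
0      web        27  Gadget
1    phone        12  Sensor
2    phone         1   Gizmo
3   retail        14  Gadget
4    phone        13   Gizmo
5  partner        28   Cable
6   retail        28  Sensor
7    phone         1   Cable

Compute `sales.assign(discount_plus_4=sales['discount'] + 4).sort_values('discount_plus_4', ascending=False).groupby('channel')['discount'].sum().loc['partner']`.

28

add column discount_plus_4 = sales['discount'] + 4:
   channel  discount product  discount_plus_4
0      web        27  Gadget               31
1    phone        12  Sensor               16
2    phone         1   Gizmo                5
3   retail        14  Gadget               18
4    phone        13   Gizmo               17
5  partner        28   Cable               32
6   retail        28  Sensor               32
7    phone         1   Cable                5
sort by discount_plus_4 descending:
   channel  discount product  discount_plus_4
5  partner        28   Cable               32
6   retail        28  Sensor               32
0      web        27  Gadget               31
3   retail        14  Gadget               18
4    phone        13   Gizmo               17
1    phone        12  Sensor               16
2    phone         1   Gizmo                5
7    phone         1   Cable                5
group by channel, sum of discount:
channel
partner    28
phone      27
retail     42
web        27
Name: discount, dtype: int64
Taking the value at index 'partner' gives 28.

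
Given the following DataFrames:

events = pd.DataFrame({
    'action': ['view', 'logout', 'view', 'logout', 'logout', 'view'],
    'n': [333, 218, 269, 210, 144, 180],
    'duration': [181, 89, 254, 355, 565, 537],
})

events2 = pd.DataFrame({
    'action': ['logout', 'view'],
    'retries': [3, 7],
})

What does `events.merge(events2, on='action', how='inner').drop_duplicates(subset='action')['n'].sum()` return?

merge on 'action' (how='inner') → 6 rows:
   action    n  duration  retries
0    view  333       181        7
1  logout  218        89        3
2    view  269       254        7
3  logout  210       355        3
4  logout  144       565        3
5    view  180       537        7
drop duplicate action (keep=first):
   action    n  duration  retries
0    view  333       181        7
1  logout  218        89        3
The sum of column 'n' is 551.

551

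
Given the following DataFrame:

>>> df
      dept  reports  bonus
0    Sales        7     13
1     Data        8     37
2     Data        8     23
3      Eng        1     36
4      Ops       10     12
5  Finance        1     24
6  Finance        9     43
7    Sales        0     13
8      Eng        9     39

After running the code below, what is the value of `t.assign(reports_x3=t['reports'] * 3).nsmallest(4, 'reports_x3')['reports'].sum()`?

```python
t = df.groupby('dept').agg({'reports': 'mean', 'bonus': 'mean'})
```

21.5

group by dept: mean(reports), mean(bonus):
         reports  bonus
dept                   
Data         8.0   30.0
Eng          5.0   37.5
Finance      5.0   33.5
Ops         10.0   12.0
Sales        3.5   13.0
add column reports_x3 = t['reports'] * 3:
         reports  bonus  reports_x3
dept                               
Data         8.0   30.0        24.0
Eng          5.0   37.5        15.0
Finance      5.0   33.5        15.0
Ops         10.0   12.0        30.0
Sales        3.5   13.0        10.5
take 4 rows with smallest reports_x3:
         reports  bonus  reports_x3
dept                               
Sales        3.5   13.0        10.5
Eng          5.0   37.5        15.0
Finance      5.0   33.5        15.0
Data         8.0   30.0        24.0
Taking the sum of column 'reports' gives 21.5.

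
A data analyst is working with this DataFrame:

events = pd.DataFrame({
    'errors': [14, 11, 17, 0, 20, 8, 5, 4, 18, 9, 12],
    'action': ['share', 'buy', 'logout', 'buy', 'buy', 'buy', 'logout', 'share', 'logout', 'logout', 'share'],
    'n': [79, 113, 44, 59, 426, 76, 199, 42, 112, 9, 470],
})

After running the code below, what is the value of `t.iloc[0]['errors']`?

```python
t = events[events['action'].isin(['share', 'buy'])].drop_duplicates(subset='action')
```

filter rows where action in ['share', 'buy']:
    errors action    n
0       14  share   79
1       11    buy  113
3        0    buy   59
4       20    buy  426
5        8    buy   76
7        4  share   42
10      12  share  470
drop duplicate action (keep=first):
   errors action    n
0      14  share   79
1      11    buy  113
Hence 14.

14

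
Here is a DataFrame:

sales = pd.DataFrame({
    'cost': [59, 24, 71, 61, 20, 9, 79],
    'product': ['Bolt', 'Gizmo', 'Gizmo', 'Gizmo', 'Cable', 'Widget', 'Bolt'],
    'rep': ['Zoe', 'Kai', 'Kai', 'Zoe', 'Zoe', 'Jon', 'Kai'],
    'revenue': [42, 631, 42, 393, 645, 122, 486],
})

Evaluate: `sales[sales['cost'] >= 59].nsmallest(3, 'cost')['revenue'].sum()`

477

filter rows where cost >= 59:
   cost product  rep  revenue
0    59    Bolt  Zoe       42
2    71   Gizmo  Kai       42
3    61   Gizmo  Zoe      393
6    79    Bolt  Kai      486
take 3 rows with smallest cost:
   cost product  rep  revenue
0    59    Bolt  Zoe       42
3    61   Gizmo  Zoe      393
2    71   Gizmo  Kai       42
sum of column 'revenue' → 477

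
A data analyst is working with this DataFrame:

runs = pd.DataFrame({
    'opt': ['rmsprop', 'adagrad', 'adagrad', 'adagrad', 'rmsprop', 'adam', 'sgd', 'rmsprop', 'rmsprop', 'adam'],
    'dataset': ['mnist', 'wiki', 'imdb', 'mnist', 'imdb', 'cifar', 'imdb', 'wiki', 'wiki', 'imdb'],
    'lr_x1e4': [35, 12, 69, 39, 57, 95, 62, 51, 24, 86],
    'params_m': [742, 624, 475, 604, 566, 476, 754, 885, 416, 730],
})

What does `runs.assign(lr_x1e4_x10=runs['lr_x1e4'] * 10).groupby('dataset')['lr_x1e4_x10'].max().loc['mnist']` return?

390

add column lr_x1e4_x10 = runs['lr_x1e4'] * 10:
       opt dataset  lr_x1e4  params_m  lr_x1e4_x10
0  rmsprop   mnist       35       742          350
1  adagrad    wiki       12       624          120
2  adagrad    imdb       69       475          690
3  adagrad   mnist       39       604          390
4  rmsprop    imdb       57       566          570
5     adam   cifar       95       476          950
6      sgd    imdb       62       754          620
7  rmsprop    wiki       51       885          510
8  rmsprop    wiki       24       416          240
9     adam    imdb       86       730          860
group by dataset, max of lr_x1e4_x10:
dataset
cifar    950
imdb     860
mnist    390
wiki     510
Name: lr_x1e4_x10, dtype: int64
Taking the value at index 'mnist' gives 390.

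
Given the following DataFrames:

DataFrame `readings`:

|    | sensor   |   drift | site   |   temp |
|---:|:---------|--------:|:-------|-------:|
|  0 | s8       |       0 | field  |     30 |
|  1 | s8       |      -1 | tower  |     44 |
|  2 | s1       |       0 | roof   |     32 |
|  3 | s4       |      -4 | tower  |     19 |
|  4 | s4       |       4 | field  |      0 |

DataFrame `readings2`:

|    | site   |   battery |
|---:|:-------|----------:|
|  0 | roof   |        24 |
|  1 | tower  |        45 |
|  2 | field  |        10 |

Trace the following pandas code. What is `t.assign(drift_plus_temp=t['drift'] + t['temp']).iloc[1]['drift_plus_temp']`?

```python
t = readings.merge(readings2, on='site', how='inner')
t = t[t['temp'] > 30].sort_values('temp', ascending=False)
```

merge on 'site' (how='inner') → 5 rows:
  sensor  drift   site  temp  battery
0     s8      0  field    30       10
1     s8     -1  tower    44       45
2     s1      0   roof    32       24
3     s4     -4  tower    19       45
4     s4      4  field     0       10
filter rows where temp > 30:
  sensor  drift   site  temp  battery
1     s8     -1  tower    44       45
2     s1      0   roof    32       24
sort by temp descending:
  sensor  drift   site  temp  battery
1     s8     -1  tower    44       45
2     s1      0   roof    32       24
add column drift_plus_temp = t['drift'] + t['temp']:
  sensor  drift   site  temp  battery  drift_plus_temp
1     s8     -1  tower    44       45               43
2     s1      0   roof    32       24               32
Finally, value at position 1, column 'drift_plus_temp' = 32.

32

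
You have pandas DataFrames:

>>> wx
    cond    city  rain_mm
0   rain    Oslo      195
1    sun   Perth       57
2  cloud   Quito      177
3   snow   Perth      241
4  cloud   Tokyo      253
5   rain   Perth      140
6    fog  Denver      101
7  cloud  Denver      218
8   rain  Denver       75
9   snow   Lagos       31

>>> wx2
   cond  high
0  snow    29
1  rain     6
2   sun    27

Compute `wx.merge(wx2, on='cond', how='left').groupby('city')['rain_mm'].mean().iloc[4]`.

177.0

merge on 'cond' (how='left') → 10 rows:
    cond    city  rain_mm  high
0   rain    Oslo      195   6.0
1    sun   Perth       57  27.0
2  cloud   Quito      177   NaN
3   snow   Perth      241  29.0
4  cloud   Tokyo      253   NaN
5   rain   Perth      140   6.0
6    fog  Denver      101   NaN
7  cloud  Denver      218   NaN
8   rain  Denver       75   6.0
9   snow   Lagos       31  29.0
group by city, mean of rain_mm:
city
Denver    131.333333
Lagos      31.000000
Oslo      195.000000
Perth     146.000000
Quito     177.000000
Tokyo     253.000000
Name: rain_mm, dtype: float64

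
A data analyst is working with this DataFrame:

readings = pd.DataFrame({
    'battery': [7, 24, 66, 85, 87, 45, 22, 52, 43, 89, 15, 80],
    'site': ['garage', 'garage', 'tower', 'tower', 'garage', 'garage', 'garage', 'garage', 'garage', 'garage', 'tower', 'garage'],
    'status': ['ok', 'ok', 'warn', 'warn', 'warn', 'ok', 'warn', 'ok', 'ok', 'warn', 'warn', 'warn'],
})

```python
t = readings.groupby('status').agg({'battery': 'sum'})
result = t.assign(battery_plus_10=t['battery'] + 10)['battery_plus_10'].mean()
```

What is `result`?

317.5

group by status, sum of battery:
        battery
status         
ok          171
warn        444
add column battery_plus_10 = t['battery'] + 10:
        battery  battery_plus_10
status                          
ok          171              181
warn        444              454
Finally, mean of column 'battery_plus_10' = 317.5.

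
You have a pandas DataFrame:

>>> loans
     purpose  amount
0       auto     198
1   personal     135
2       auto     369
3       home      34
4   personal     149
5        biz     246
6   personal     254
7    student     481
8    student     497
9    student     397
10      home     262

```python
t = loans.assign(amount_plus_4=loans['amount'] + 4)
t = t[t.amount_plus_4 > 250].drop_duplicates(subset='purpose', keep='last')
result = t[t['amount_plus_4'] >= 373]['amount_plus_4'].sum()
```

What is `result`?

add column amount_plus_4 = loans['amount'] + 4:
     purpose  amount  amount_plus_4
0       auto     198            202
1   personal     135            139
2       auto     369            373
3       home      34             38
4   personal     149            153
5        biz     246            250
6   personal     254            258
7    student     481            485
8    student     497            501
9    student     397            401
10      home     262            266
filter rows where amount_plus_4 > 250:
     purpose  amount  amount_plus_4
2       auto     369            373
6   personal     254            258
7    student     481            485
8    student     497            501
9    student     397            401
10      home     262            266
drop duplicate purpose (keep=last):
     purpose  amount  amount_plus_4
2       auto     369            373
6   personal     254            258
9    student     397            401
10      home     262            266
filter rows where amount_plus_4 >= 373:
   purpose  amount  amount_plus_4
2     auto     369            373
9  student     397            401

774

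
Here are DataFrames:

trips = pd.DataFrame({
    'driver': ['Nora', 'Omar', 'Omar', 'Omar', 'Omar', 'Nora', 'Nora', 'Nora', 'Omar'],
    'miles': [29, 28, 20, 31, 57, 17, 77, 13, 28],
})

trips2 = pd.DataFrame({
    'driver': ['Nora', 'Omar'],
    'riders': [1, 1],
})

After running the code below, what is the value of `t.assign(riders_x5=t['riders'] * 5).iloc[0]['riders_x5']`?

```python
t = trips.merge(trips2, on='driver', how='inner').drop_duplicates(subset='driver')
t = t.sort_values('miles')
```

merge on 'driver' (how='inner') → 9 rows:
  driver  miles  riders
0   Nora     29       1
1   Omar     28       1
2   Omar     20       1
3   Omar     31       1
4   Omar     57       1
5   Nora     17       1
6   Nora     77       1
7   Nora     13       1
8   Omar     28       1
drop duplicate driver (keep=first):
  driver  miles  riders
0   Nora     29       1
1   Omar     28       1
sort by miles:
  driver  miles  riders
1   Omar     28       1
0   Nora     29       1
add column riders_x5 = t['riders'] * 5:
  driver  miles  riders  riders_x5
1   Omar     28       1          5
0   Nora     29       1          5
Then the value at position 0, column 'riders_x5': 5

5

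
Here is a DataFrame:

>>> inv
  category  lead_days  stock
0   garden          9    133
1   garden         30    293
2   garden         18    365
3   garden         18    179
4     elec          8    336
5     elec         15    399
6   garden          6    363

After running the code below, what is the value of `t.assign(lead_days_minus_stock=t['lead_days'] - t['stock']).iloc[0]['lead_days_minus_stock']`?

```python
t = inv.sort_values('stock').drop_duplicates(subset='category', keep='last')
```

-347

sort by stock:
  category  lead_days  stock
0   garden          9    133
3   garden         18    179
1   garden         30    293
4     elec          8    336
6   garden          6    363
2   garden         18    365
5     elec         15    399
drop duplicate category (keep=last):
  category  lead_days  stock
2   garden         18    365
5     elec         15    399
add column lead_days_minus_stock = t['lead_days'] - t['stock']:
  category  lead_days  stock  lead_days_minus_stock
2   garden         18    365                   -347
5     elec         15    399                   -384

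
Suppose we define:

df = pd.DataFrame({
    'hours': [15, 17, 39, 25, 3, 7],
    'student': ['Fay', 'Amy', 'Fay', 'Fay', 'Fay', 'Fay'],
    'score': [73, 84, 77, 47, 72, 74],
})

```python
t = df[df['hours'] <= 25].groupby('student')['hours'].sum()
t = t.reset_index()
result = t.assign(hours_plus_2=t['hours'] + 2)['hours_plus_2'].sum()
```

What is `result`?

filter rows where hours <= 25:
   hours student  score
0     15     Fay     73
1     17     Amy     84
3     25     Fay     47
4      3     Fay     72
5      7     Fay     74
group by student, sum of hours:
student
Amy    17
Fay    50
Name: hours, dtype: int64
reset_index():
  student  hours
0     Amy     17
1     Fay     50
add column hours_plus_2 = t['hours'] + 2:
  student  hours  hours_plus_2
0     Amy     17            19
1     Fay     50            52
Hence 71.

71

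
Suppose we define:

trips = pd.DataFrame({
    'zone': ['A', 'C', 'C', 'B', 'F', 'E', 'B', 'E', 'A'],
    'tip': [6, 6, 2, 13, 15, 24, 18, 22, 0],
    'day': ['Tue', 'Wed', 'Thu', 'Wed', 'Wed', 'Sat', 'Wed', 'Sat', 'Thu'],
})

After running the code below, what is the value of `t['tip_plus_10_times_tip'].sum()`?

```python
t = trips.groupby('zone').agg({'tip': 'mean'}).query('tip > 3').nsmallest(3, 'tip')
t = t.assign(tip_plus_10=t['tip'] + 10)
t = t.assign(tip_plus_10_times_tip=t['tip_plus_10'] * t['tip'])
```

group by zone, mean of tip:
       tip
zone      
A      3.0
B     15.5
C      4.0
E     23.0
F     15.0
filter rows where tip > 3:
       tip
zone      
B     15.5
C      4.0
E     23.0
F     15.0
take 3 rows with smallest tip:
       tip
zone      
C      4.0
F     15.0
B     15.5
add column tip_plus_10 = t['tip'] + 10:
       tip  tip_plus_10
zone                   
C      4.0         14.0
F     15.0         25.0
B     15.5         25.5
add column tip_plus_10_times_tip = t['tip_plus_10'] * t['tip']:
       tip  tip_plus_10  tip_plus_10_times_tip
zone                                          
C      4.0         14.0                  56.00
F     15.0         25.0                 375.00
B     15.5         25.5                 395.25

826.25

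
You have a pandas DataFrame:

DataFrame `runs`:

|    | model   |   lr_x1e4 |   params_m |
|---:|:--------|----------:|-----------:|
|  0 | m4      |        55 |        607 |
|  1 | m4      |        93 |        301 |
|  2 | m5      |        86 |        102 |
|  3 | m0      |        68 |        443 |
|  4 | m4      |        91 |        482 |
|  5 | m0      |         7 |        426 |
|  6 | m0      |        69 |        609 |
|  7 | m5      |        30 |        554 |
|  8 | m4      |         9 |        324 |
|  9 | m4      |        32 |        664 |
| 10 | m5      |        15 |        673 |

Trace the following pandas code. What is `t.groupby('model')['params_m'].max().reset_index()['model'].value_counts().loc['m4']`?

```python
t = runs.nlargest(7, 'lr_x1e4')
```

1

take 7 rows with largest lr_x1e4:
  model  lr_x1e4  params_m
1    m4       93       301
4    m4       91       482
2    m5       86       102
6    m0       69       609
3    m0       68       443
0    m4       55       607
9    m4       32       664
group by model, max of params_m:
model
m0    609
m4    664
m5    102
Name: params_m, dtype: int64
reset_index():
  model  params_m
0    m0       609
1    m4       664
2    m5       102
value_counts of model:
model
m0    1
m4    1
m5    1
Name: count, dtype: int64
Taking the value at index 'm4' gives 1.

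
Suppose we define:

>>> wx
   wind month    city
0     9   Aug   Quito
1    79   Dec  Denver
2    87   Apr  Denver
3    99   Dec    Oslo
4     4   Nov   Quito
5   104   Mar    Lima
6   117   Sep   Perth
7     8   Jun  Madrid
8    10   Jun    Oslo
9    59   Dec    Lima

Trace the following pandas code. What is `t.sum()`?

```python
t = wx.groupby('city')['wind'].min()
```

group by city, min of wind:
city
Denver     79
Lima       59
Madrid      8
Oslo       10
Perth     117
Quito       4
Name: wind, dtype: int64
So sum() = 277.

277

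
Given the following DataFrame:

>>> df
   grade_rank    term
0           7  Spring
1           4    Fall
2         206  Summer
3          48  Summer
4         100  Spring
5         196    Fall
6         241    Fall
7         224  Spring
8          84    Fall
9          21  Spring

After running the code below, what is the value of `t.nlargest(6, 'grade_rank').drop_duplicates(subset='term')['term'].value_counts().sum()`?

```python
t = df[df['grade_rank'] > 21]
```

filter rows where grade_rank > 21:
   grade_rank    term
2         206  Summer
3          48  Summer
4         100  Spring
5         196    Fall
6         241    Fall
7         224  Spring
8          84    Fall
take 6 rows with largest grade_rank:
   grade_rank    term
6         241    Fall
7         224  Spring
2         206  Summer
5         196    Fall
4         100  Spring
8          84    Fall
drop duplicate term (keep=first):
   grade_rank    term
6         241    Fall
7         224  Spring
2         206  Summer
value_counts of term:
term
Fall      1
Spring    1
Summer    1
Name: count, dtype: int64

3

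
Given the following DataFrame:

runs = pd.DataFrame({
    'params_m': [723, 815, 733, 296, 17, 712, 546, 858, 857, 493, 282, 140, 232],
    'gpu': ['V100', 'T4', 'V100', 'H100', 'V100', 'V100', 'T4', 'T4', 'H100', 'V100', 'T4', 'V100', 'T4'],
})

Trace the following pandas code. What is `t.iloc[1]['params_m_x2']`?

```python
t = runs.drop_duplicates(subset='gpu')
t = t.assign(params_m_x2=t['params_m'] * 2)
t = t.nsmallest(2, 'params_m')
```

1446

drop duplicate gpu (keep=first):
   params_m   gpu
0       723  V100
1       815    T4
3       296  H100
add column params_m_x2 = t['params_m'] * 2:
   params_m   gpu  params_m_x2
0       723  V100         1446
1       815    T4         1630
3       296  H100          592
take 2 rows with smallest params_m:
   params_m   gpu  params_m_x2
3       296  H100          592
0       723  V100         1446
value at position 1, column 'params_m_x2' → 1446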